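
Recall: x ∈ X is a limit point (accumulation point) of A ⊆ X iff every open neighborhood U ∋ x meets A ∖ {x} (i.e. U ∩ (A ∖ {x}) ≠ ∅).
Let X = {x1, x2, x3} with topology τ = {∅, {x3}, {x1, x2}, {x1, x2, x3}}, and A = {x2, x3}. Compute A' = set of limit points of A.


A' = {x1}

For each x ∈ X, list the open sets U ∈ τ with x ∈ U, then check whether U ∩ (A ∖ {x}) ≠ ∅ for every such U.
  x = x1: opens ∋ x are {x1, x2}, {x1, x2, x3}; each meets A ∖ {x1}, so x IS a limit point.
  x = x2: open {x1, x2} ∋ x has {x1, x2} ∩ (A ∖ {x2}) = ∅, so x is NOT a limit point.
  x = x3: open {x3} ∋ x has {x3} ∩ (A ∖ {x3}) = ∅, so x is NOT a limit point.
Collecting: A' = {x1}.


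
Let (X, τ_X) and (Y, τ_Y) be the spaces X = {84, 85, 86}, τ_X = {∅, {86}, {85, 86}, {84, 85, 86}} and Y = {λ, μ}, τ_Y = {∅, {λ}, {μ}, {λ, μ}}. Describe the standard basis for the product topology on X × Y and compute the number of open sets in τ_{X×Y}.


Basis B = {∅ × ∅, {86} × {λ}, {86} × {μ}, {85, 86} × {λ}, {85, 86} × {μ}, {86} × {λ, μ}, {84, 85, 86} × {λ}, {84, 85, 86} × {μ}, {85, 86} × {λ, μ}, {84, 85, 86} × {λ, μ}}; |τ_{X×Y}| = 16.

Enumerate products U × V with U ∈ τ_X, V ∈ τ_Y (deduplicated):
  ∅ × ∅ = {} (∅)
  {86} × {λ} = {(86,λ)}
  {86} × {μ} = {(86,μ)}
  {85, 86} × {λ} = {(85,λ), (86,λ)}
  {85, 86} × {μ} = {(85,μ), (86,μ)}
  {86} × {λ, μ} = {(86,λ), (86,μ)}
  {84, 85, 86} × {λ} = {(84,λ), (85,λ), (86,λ)}
  {84, 85, 86} × {μ} = {(84,μ), (85,μ), (86,μ)}
  {85, 86} × {λ, μ} = {(85,λ), (85,μ), (86,λ), (86,μ)}
  {84, 85, 86} × {λ, μ} = {(84,λ), (84,μ), (85,λ), (85,μ), (86,λ), (86,μ)}
These 10 distinct sets form the basis B.
Close under arbitrary unions to get τ_{X×Y}; counting gives |τ_{X×Y}| = 16.


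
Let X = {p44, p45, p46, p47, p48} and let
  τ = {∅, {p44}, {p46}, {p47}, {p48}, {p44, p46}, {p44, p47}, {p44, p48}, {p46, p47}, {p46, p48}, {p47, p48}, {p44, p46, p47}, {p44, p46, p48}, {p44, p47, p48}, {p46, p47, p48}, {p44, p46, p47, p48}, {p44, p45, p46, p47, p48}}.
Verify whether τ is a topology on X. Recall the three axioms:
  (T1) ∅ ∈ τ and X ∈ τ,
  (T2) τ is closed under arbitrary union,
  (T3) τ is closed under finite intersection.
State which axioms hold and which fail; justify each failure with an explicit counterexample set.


τ IS a topology on X.

Axiom (T1): ∅ ∈ τ? Yes; X ∈ τ? Yes.
Axiom (T2/T3): check pairwise unions and intersections of members of τ.
All pairwise intersections and unions checked — each lies in τ. Therefore τ satisfies (T1), (T2), (T3): it IS a topology on X.


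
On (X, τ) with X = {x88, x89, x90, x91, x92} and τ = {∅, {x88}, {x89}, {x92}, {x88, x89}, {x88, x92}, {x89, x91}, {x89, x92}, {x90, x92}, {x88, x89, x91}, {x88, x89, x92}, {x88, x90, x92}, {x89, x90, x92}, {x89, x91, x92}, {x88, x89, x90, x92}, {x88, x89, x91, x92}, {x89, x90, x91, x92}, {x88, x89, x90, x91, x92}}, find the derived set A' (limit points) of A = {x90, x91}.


A' = ∅

For each x ∈ X, list the open sets U ∈ τ with x ∈ U, then check whether U ∩ (A ∖ {x}) ≠ ∅ for every such U.
  x = x88: open {x88} ∋ x has {x88} ∩ (A ∖ {x88}) = ∅, so x is NOT a limit point.
  x = x89: open {x89} ∋ x has {x89} ∩ (A ∖ {x89}) = ∅, so x is NOT a limit point.
  x = x90: open {x90, x92} ∋ x has {x90, x92} ∩ (A ∖ {x90}) = ∅, so x is NOT a limit point.
  x = x91: open {x89, x91} ∋ x has {x89, x91} ∩ (A ∖ {x91}) = ∅, so x is NOT a limit point.
  x = x92: open {x92} ∋ x has {x92} ∩ (A ∖ {x92}) = ∅, so x is NOT a limit point.
Collecting: A' = ∅.


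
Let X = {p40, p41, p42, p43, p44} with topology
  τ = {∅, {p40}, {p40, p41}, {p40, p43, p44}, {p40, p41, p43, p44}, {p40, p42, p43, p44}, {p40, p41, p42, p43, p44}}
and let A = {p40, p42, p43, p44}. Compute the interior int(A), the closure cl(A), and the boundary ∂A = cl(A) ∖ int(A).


int(A) = {p40, p42, p43, p44}, cl(A) = {p40, p41, p42, p43, p44}, ∂A = {p41}.

Closed sets in (X, τ) are complements of opens:
  closed(X, τ) = {∅, {p41}, {p42}, {p41, p42}, {p42, p43, p44}, {p41, p42, p43, p44}, {p40, p41, p42, p43, p44}}.
int(A) = ⋃ {U ∈ τ : U ⊆ A}. Opens contained in A: ∅, {p40}, {p40, p43, p44}, {p40, p42, p43, p44}.
Taking the union of these: int(A) = {p40, p42, p43, p44}.
cl(A) = ⋂ {C closed : A ⊆ C}. Closed sets containing A: {p40, p41, p42, p43, p44}.
Intersecting these: cl(A) = {p40, p41, p42, p43, p44}.
∂A = cl(A) ∖ int(A) = {p40, p41, p42, p43, p44} ∖ {p40, p42, p43, p44} = {p41}.


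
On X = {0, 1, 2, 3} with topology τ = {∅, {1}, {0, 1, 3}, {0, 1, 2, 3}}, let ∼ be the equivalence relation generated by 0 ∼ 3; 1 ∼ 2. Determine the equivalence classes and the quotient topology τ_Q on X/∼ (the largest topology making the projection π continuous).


X/∼ = {[0=3], [1=2]}; |τ_Q| = 2.

Equivalence classes: [0=3], [1=2].
Quotient map π: X → X/∼ sends 0 ↦ [0=3], 1 ↦ [1=2], 2 ↦ [1=2], 3 ↦ [0=3].
For each subset V ⊆ X/∼, compute π^{-1}(V) ⊆ X and check whether π^{-1}(V) ∈ τ. V is open in τ_Q iff π^{-1}(V) ∈ τ.
  V = {}: π^{-1}(V) = ∅ ∈ τ ✓.
  V = {[0=3]}: π^{-1}(V) = {0, 3} ∉ τ ✗.
  V = {[1=2]}: π^{-1}(V) = {1, 2} ∉ τ ✗.
  V = {[0=3], [1=2]}: π^{-1}(V) = {0, 1, 2, 3} ∈ τ ✓.
Open sets in the quotient: τ_Q = {{}, {[0=3], [1=2]}} (2 elements).


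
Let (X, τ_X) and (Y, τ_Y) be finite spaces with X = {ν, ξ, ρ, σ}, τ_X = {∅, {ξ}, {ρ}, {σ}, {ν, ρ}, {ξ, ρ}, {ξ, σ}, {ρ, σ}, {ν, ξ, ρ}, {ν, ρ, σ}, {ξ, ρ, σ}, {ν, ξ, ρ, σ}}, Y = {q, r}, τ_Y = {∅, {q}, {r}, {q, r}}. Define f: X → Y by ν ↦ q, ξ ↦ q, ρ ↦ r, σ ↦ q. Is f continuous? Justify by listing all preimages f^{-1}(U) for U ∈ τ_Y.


f is NOT continuous.

Compute f^{-1}(U) for each U ∈ τ_Y:
  U = ∅: f^{-1}(U) = ∅ ∈ τ_X ✓.
  U = {q}: f^{-1}(U) = {ν, ξ, σ} ∉ τ_X ✗.
  U = {r}: f^{-1}(U) = {ρ} ∈ τ_X ✓.
  U = {q, r}: f^{-1}(U) = {ν, ξ, ρ, σ} ∈ τ_X ✓.
Found U = {q} with f^{-1}(U) = {ν, ξ, σ} not in τ_X. Therefore f is NOT continuous.


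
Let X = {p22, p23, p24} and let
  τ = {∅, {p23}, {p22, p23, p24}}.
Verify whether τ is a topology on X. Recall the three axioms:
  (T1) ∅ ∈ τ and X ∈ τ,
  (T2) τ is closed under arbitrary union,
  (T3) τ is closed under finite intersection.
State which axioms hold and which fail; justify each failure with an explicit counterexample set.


τ IS a topology on X.

Axiom (T1): ∅ ∈ τ? Yes; X ∈ τ? Yes.
Axiom (T2/T3): check pairwise unions and intersections of members of τ.
All pairwise intersections and unions checked — each lies in τ. Therefore τ satisfies (T1), (T2), (T3): it IS a topology on X.


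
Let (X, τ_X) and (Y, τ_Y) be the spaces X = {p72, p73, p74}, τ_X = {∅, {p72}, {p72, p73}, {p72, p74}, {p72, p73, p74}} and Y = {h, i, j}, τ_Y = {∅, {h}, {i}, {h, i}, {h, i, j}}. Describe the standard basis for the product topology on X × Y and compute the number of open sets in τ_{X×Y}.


Basis B = {∅ × ∅, {p72} × {h}, {p72} × {i}, {p72} × {h, i}, {p72, p73} × {h}, {p72, p74} × {h}, {p72, p73} × {i}, {p72, p74} × {i}, {p72} × {h, i, j}, {p72, p73, p74} × {h}, {p72, p73, p74} × {i}, {p72, p73} × {h, i}, {p72, p74} × {h, i}, {p72, p73} × {h, i, j}, {p72, p74} × {h, i, j}, {p72, p73, p74} × {h, i}, {p72, p73, p74} × {h, i, j}}; |τ_{X×Y}| = 50.

Enumerate products U × V with U ∈ τ_X, V ∈ τ_Y (deduplicated):
  ∅ × ∅ = {} (∅)
  {p72} × {h} = {(p72,h)}
  {p72} × {i} = {(p72,i)}
  {p72} × {h, i} = {(p72,h), (p72,i)}
  {p72, p73} × {h} = {(p72,h), (p73,h)}
  {p72, p74} × {h} = {(p72,h), (p74,h)}
  {p72, p73} × {i} = {(p72,i), (p73,i)}
  {p72, p74} × {i} = {(p72,i), (p74,i)}
  {p72} × {h, i, j} = {(p72,h), (p72,i), (p72,j)}
  {p72, p73, p74} × {h} = {(p72,h), (p73,h), (p74,h)}
  {p72, p73, p74} × {i} = {(p72,i), (p73,i), (p74,i)}
  {p72, p73} × {h, i} = {(p72,h), (p72,i), (p73,h), (p73,i)}
  {p72, p74} × {h, i} = {(p72,h), (p72,i), (p74,h), (p74,i)}
  {p72, p73} × {h, i, j} = {(p72,h), (p72,i), (p72,j), (p73,h), (p73,i), (p73,j)}
  {p72, p74} × {h, i, j} = {(p72,h), (p72,i), (p72,j), (p74,h), (p74,i), (p74,j)}
  {p72, p73, p74} × {h, i} = {(p72,h), (p72,i), (p73,h), (p73,i), (p74,h), (p74,i)}
  {p72, p73, p74} × {h, i, j} = {(p72,h), (p72,i), (p72,j), (p73,h), (p73,i), (p73,j), (p74,h), (p74,i), (p74,j)}
These 17 distinct sets form the basis B.
Close under arbitrary unions to get τ_{X×Y}; counting gives |τ_{X×Y}| = 50.


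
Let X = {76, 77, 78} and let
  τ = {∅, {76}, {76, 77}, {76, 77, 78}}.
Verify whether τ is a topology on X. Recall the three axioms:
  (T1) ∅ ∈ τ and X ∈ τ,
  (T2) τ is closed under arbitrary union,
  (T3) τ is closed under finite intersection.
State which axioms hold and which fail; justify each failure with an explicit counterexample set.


τ IS a topology on X.

Axiom (T1): ∅ ∈ τ? Yes; X ∈ τ? Yes.
Axiom (T2/T3): check pairwise unions and intersections of members of τ.
All pairwise intersections and unions checked — each lies in τ. Therefore τ satisfies (T1), (T2), (T3): it IS a topology on X.


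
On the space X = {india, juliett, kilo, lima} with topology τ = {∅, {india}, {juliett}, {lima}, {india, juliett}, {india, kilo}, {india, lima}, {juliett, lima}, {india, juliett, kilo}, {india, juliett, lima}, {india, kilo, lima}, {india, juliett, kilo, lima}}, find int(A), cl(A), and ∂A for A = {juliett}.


int(A) = {juliett}, cl(A) = {juliett}, ∂A = ∅.

Closed sets in (X, τ) are complements of opens:
  closed(X, τ) = {∅, {juliett}, {kilo}, {lima}, {india, kilo}, {juliett, kilo}, {juliett, lima}, {kilo, lima}, {india, juliett, kilo}, {india, kilo, lima}, {juliett, kilo, lima}, {india, juliett, kilo, lima}}.
int(A) = ⋃ {U ∈ τ : U ⊆ A}. Opens contained in A: ∅, {juliett}.
Taking the union of these: int(A) = {juliett}.
cl(A) = ⋂ {C closed : A ⊆ C}. Closed sets containing A: {juliett}, {juliett, kilo}, {juliett, lima}, {india, juliett, kilo}, {juliett, kilo, lima}, {india, juliett, kilo, lima}.
Intersecting these: cl(A) = {juliett}.
∂A = cl(A) ∖ int(A) = {juliett} ∖ {juliett} = ∅.


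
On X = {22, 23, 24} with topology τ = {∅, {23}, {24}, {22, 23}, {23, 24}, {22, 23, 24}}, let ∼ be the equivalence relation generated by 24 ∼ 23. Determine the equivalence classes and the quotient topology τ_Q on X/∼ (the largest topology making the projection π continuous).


X/∼ = {[22], [23=24]}; |τ_Q| = 3.

Equivalence classes: [22], [23=24].
Quotient map π: X → X/∼ sends 22 ↦ [22], 23 ↦ [23=24], 24 ↦ [23=24].
For each subset V ⊆ X/∼, compute π^{-1}(V) ⊆ X and check whether π^{-1}(V) ∈ τ. V is open in τ_Q iff π^{-1}(V) ∈ τ.
  V = {}: π^{-1}(V) = ∅ ∈ τ ✓.
  V = {[22]}: π^{-1}(V) = {22} ∉ τ ✗.
  V = {[23=24]}: π^{-1}(V) = {23, 24} ∈ τ ✓.
  V = {[22], [23=24]}: π^{-1}(V) = {22, 23, 24} ∈ τ ✓.
Open sets in the quotient: τ_Q = {{}, {[23=24]}, {[22], [23=24]}} (3 elements).


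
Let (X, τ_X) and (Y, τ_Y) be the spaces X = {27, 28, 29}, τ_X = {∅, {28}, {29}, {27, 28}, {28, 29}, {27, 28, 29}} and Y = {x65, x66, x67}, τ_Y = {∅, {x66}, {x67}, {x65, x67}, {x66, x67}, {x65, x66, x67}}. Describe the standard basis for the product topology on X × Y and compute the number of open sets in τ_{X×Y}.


Basis B = {∅ × ∅, {28} × {x66}, {28} × {x67}, {29} × {x66}, {29} × {x67}, {27, 28} × {x66}, {27, 28} × {x67}, {28} × {x65, x67}, {28} × {x66, x67}, {28, 29} × {x66}, {28, 29} × {x67}, {29} × {x65, x67}, {29} × {x66, x67}, {27, 28, 29} × {x66}, {27, 28, 29} × {x67}, {28} × {x65, x66, x67}, {29} × {x65, x66, x67}, {27, 28} × {x65, x67}, {27, 28} × {x66, x67}, {28, 29} × {x65, x67}, {28, 29} × {x66, x67}, {27, 28} × {x65, x66, x67}, {27, 28, 29} × {x65, x67}, {27, 28, 29} × {x66, x67}, {28, 29} × {x65, x66, x67}, {27, 28, 29} × {x65, x66, x67}}; |τ_{X×Y}| = 108.

Enumerate products U × V with U ∈ τ_X, V ∈ τ_Y (deduplicated):
  ∅ × ∅ = {} (∅)
  {28} × {x66} = {(28,x66)}
  {28} × {x67} = {(28,x67)}
  {29} × {x66} = {(29,x66)}
  {29} × {x67} = {(29,x67)}
  {27, 28} × {x66} = {(27,x66), (28,x66)}
  {27, 28} × {x67} = {(27,x67), (28,x67)}
  {28} × {x65, x67} = {(28,x65), (28,x67)}
  {28} × {x66, x67} = {(28,x66), (28,x67)}
  {28, 29} × {x66} = {(28,x66), (29,x66)}
  {28, 29} × {x67} = {(28,x67), (29,x67)}
  {29} × {x65, x67} = {(29,x65), (29,x67)}
  {29} × {x66, x67} = {(29,x66), (29,x67)}
  {27, 28, 29} × {x66} = {(27,x66), (28,x66), (29,x66)}
  {27, 28, 29} × {x67} = {(27,x67), (28,x67), (29,x67)}
  {28} × {x65, x66, x67} = {(28,x65), (28,x66), (28,x67)}
  {29} × {x65, x66, x67} = {(29,x65), (29,x66), (29,x67)}
  {27, 28} × {x65, x67} = {(27,x65), (27,x67), (28,x65), (28,x67)}
  {27, 28} × {x66, x67} = {(27,x66), (27,x67), (28,x66), (28,x67)}
  {28, 29} × {x65, x67} = {(28,x65), (28,x67), (29,x65), (29,x67)}
  {28, 29} × {x66, x67} = {(28,x66), (28,x67), (29,x66), (29,x67)}
  {27, 28} × {x65, x66, x67} = {(27,x65), (27,x66), (27,x67), (28,x65), (28,x66), (28,x67)}
  {27, 28, 29} × {x65, x67} = {(27,x65), (27,x67), (28,x65), (28,x67), (29,x65), (29,x67)}
  {27, 28, 29} × {x66, x67} = {(27,x66), (27,x67), (28,x66), (28,x67), (29,x66), (29,x67)}
  {28, 29} × {x65, x66, x67} = {(28,x65), (28,x66), (28,x67), (29,x65), (29,x66), (29,x67)}
  {27, 28, 29} × {x65, x66, x67} = {(27,x65), (27,x66), (27,x67), (28,x65), (28,x66), (28,x67), (29,x65), (29,x66), (29,x67)}
These 26 distinct sets form the basis B.
Close under arbitrary unions to get τ_{X×Y}; counting gives |τ_{X×Y}| = 108.


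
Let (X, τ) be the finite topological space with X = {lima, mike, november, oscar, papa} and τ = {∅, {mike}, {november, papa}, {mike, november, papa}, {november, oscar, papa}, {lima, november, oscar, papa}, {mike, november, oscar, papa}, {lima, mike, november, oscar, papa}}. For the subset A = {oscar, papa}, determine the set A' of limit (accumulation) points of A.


A' = {lima, november, oscar}

For each x ∈ X, list the open sets U ∈ τ with x ∈ U, then check whether U ∩ (A ∖ {x}) ≠ ∅ for every such U.
  x = lima: opens ∋ x are {lima, november, oscar, papa}, {lima, mike, november, oscar, papa}; each meets A ∖ {lima}, so x IS a limit point.
  x = mike: open {mike} ∋ x has {mike} ∩ (A ∖ {mike}) = ∅, so x is NOT a limit point.
  x = november: opens ∋ x are {november, papa}, {mike, november, papa}, {november, oscar, papa}, {lima, november, oscar, papa}, {mike, november, oscar, papa}, {lima, mike, november, oscar, papa}; each meets A ∖ {november}, so x IS a limit point.
  x = oscar: opens ∋ x are {november, oscar, papa}, {lima, november, oscar, papa}, {mike, november, oscar, papa}, {lima, mike, november, oscar, papa}; each meets A ∖ {oscar}, so x IS a limit point.
  x = papa: open {november, papa} ∋ x has {november, papa} ∩ (A ∖ {papa}) = ∅, so x is NOT a limit point.
Collecting: A' = {lima, november, oscar}.


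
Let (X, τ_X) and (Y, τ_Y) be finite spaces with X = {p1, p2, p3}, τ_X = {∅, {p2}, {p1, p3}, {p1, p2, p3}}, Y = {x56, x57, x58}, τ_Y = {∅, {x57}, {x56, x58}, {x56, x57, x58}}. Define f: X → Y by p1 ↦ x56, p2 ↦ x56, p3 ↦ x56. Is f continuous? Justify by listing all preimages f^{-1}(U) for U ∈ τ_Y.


f IS continuous.

Compute f^{-1}(U) for each U ∈ τ_Y:
  U = ∅: f^{-1}(U) = ∅ ∈ τ_X ✓.
  U = {x57}: f^{-1}(U) = ∅ ∈ τ_X ✓.
  U = {x56, x58}: f^{-1}(U) = {p1, p2, p3} ∈ τ_X ✓.
  U = {x56, x57, x58}: f^{-1}(U) = {p1, p2, p3} ∈ τ_X ✓.
Every preimage lies in τ_X, so f IS continuous.


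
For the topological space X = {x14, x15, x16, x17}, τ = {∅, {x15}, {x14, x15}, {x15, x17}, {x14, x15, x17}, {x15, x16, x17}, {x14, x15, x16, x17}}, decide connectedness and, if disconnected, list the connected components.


(X, τ) is connected.

Find clopen sets (U ∈ τ with X ∖ U ∈ τ):
  U = ∅, X ∖ U = {x14, x15, x16, x17} — both open, so U is clopen.
  U = {x14, x15, x16, x17}, X ∖ U = ∅ — both open, so U is clopen.
Only trivial clopens (∅ and X) exist, so (X, τ) is connected.
Compute connected components by grouping points that agree on all clopens:
  component: {x14, x15, x16, x17}


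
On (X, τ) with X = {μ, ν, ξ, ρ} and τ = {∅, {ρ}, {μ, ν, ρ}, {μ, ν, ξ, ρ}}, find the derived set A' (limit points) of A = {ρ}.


A' = {μ, ν, ξ}

For each x ∈ X, list the open sets U ∈ τ with x ∈ U, then check whether U ∩ (A ∖ {x}) ≠ ∅ for every such U.
  x = μ: opens ∋ x are {μ, ν, ρ}, {μ, ν, ξ, ρ}; each meets A ∖ {μ}, so x IS a limit point.
  x = ν: opens ∋ x are {μ, ν, ρ}, {μ, ν, ξ, ρ}; each meets A ∖ {ν}, so x IS a limit point.
  x = ξ: opens ∋ x are {μ, ν, ξ, ρ}; each meets A ∖ {ξ}, so x IS a limit point.
  x = ρ: open {ρ} ∋ x has {ρ} ∩ (A ∖ {ρ}) = ∅, so x is NOT a limit point.
Collecting: A' = {μ, ν, ξ}.


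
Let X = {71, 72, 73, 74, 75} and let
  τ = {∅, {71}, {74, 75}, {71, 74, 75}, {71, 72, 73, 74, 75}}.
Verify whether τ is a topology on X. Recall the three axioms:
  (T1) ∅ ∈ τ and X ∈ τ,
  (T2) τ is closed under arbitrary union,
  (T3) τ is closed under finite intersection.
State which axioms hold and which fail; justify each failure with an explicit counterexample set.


τ IS a topology on X.

Axiom (T1): ∅ ∈ τ? Yes; X ∈ τ? Yes.
Axiom (T2/T3): check pairwise unions and intersections of members of τ.
All pairwise intersections and unions checked — each lies in τ. Therefore τ satisfies (T1), (T2), (T3): it IS a topology on X.


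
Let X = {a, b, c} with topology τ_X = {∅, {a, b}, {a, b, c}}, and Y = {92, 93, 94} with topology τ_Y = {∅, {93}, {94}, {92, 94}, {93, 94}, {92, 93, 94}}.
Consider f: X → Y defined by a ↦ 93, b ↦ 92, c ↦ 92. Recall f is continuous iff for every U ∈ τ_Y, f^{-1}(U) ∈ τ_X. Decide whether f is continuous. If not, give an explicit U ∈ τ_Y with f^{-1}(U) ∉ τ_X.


f is NOT continuous.

Compute f^{-1}(U) for each U ∈ τ_Y:
  U = ∅: f^{-1}(U) = ∅ ∈ τ_X ✓.
  U = {93}: f^{-1}(U) = {a} ∉ τ_X ✗.
  U = {94}: f^{-1}(U) = ∅ ∈ τ_X ✓.
  U = {92, 94}: f^{-1}(U) = {b, c} ∉ τ_X ✗.
  U = {93, 94}: f^{-1}(U) = {a} ∉ τ_X ✗.
  U = {92, 93, 94}: f^{-1}(U) = {a, b, c} ∈ τ_X ✓.
Found U = {93} with f^{-1}(U) = {a} not in τ_X. Therefore f is NOT continuous.


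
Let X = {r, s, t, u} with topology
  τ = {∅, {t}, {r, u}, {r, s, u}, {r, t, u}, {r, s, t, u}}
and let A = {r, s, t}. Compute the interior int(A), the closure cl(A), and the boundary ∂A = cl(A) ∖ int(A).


int(A) = {t}, cl(A) = {r, s, t, u}, ∂A = {r, s, u}.

Closed sets in (X, τ) are complements of opens:
  closed(X, τ) = {∅, {s}, {t}, {s, t}, {r, s, u}, {r, s, t, u}}.
int(A) = ⋃ {U ∈ τ : U ⊆ A}. Opens contained in A: ∅, {t}.
Taking the union of these: int(A) = {t}.
cl(A) = ⋂ {C closed : A ⊆ C}. Closed sets containing A: {r, s, t, u}.
Intersecting these: cl(A) = {r, s, t, u}.
∂A = cl(A) ∖ int(A) = {r, s, t, u} ∖ {t} = {r, s, u}.


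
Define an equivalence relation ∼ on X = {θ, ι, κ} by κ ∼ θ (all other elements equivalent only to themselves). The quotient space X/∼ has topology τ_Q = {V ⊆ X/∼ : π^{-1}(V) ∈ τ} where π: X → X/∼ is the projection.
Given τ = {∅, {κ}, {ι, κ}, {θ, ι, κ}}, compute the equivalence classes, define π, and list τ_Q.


X/∼ = {[θ=κ], [ι]}; |τ_Q| = 2.

Equivalence classes: [θ=κ], [ι].
Quotient map π: X → X/∼ sends θ ↦ [θ=κ], ι ↦ [ι], κ ↦ [θ=κ].
For each subset V ⊆ X/∼, compute π^{-1}(V) ⊆ X and check whether π^{-1}(V) ∈ τ. V is open in τ_Q iff π^{-1}(V) ∈ τ.
  V = {}: π^{-1}(V) = ∅ ∈ τ ✓.
  V = {[θ=κ]}: π^{-1}(V) = {θ, κ} ∉ τ ✗.
  V = {[ι]}: π^{-1}(V) = {ι} ∉ τ ✗.
  V = {[θ=κ], [ι]}: π^{-1}(V) = {θ, ι, κ} ∈ τ ✓.
Open sets in the quotient: τ_Q = {{}, {[θ=κ], [ι]}} (2 elements).


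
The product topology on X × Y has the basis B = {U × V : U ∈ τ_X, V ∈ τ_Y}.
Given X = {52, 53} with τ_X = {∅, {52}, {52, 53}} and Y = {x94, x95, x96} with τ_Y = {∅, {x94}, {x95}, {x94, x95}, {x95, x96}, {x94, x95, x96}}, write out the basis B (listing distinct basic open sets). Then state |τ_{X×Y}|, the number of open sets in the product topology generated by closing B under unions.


Basis B = {∅ × ∅, {52} × {x94}, {52} × {x95}, {52} × {x94, x95}, {52, 53} × {x94}, {52} × {x95, x96}, {52, 53} × {x95}, {52} × {x94, x95, x96}, {52, 53} × {x94, x95}, {52, 53} × {x95, x96}, {52, 53} × {x94, x95, x96}}; |τ_{X×Y}| = 18.

Enumerate products U × V with U ∈ τ_X, V ∈ τ_Y (deduplicated):
  ∅ × ∅ = {} (∅)
  {52} × {x94} = {(52,x94)}
  {52} × {x95} = {(52,x95)}
  {52} × {x94, x95} = {(52,x94), (52,x95)}
  {52, 53} × {x94} = {(52,x94), (53,x94)}
  {52} × {x95, x96} = {(52,x95), (52,x96)}
  {52, 53} × {x95} = {(52,x95), (53,x95)}
  {52} × {x94, x95, x96} = {(52,x94), (52,x95), (52,x96)}
  {52, 53} × {x94, x95} = {(52,x94), (52,x95), (53,x94), (53,x95)}
  {52, 53} × {x95, x96} = {(52,x95), (52,x96), (53,x95), (53,x96)}
  {52, 53} × {x94, x95, x96} = {(52,x94), (52,x95), (52,x96), (53,x94), (53,x95), (53,x96)}
These 11 distinct sets form the basis B.
Close under arbitrary unions to get τ_{X×Y}; counting gives |τ_{X×Y}| = 18.


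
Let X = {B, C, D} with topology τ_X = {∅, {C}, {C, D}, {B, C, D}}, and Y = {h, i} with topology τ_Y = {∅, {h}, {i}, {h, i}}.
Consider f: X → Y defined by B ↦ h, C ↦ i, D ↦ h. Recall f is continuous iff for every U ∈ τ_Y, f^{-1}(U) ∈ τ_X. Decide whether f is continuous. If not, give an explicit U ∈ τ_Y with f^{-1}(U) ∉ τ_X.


f is NOT continuous.

Compute f^{-1}(U) for each U ∈ τ_Y:
  U = ∅: f^{-1}(U) = ∅ ∈ τ_X ✓.
  U = {h}: f^{-1}(U) = {B, D} ∉ τ_X ✗.
  U = {i}: f^{-1}(U) = {C} ∈ τ_X ✓.
  U = {h, i}: f^{-1}(U) = {B, C, D} ∈ τ_X ✓.
Found U = {h} with f^{-1}(U) = {B, D} not in τ_X. Therefore f is NOT continuous.


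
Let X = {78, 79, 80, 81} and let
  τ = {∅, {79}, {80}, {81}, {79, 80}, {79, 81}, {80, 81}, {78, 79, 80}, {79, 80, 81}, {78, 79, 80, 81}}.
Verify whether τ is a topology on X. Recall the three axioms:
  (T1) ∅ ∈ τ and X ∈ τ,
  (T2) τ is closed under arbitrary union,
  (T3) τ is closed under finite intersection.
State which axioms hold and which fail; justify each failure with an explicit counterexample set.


τ IS a topology on X.

Axiom (T1): ∅ ∈ τ? Yes; X ∈ τ? Yes.
Axiom (T2/T3): check pairwise unions and intersections of members of τ.
All pairwise intersections and unions checked — each lies in τ. Therefore τ satisfies (T1), (T2), (T3): it IS a topology on X.


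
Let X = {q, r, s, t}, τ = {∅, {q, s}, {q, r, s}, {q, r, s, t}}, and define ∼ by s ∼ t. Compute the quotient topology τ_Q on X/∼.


X/∼ = {[q], [r], [s=t]}; |τ_Q| = 2.

Equivalence classes: [q], [r], [s=t].
Quotient map π: X → X/∼ sends q ↦ [q], r ↦ [r], s ↦ [s=t], t ↦ [s=t].
For each subset V ⊆ X/∼, compute π^{-1}(V) ⊆ X and check whether π^{-1}(V) ∈ τ. V is open in τ_Q iff π^{-1}(V) ∈ τ.
  V = {}: π^{-1}(V) = ∅ ∈ τ ✓.
  V = {[q]}: π^{-1}(V) = {q} ∉ τ ✗.
  V = {[r]}: π^{-1}(V) = {r} ∉ τ ✗.
  V = {[q], [r]}: π^{-1}(V) = {q, r} ∉ τ ✗.
  V = {[s=t]}: π^{-1}(V) = {s, t} ∉ τ ✗.
  V = {[q], [s=t]}: π^{-1}(V) = {q, s, t} ∉ τ ✗.
  V = {[r], [s=t]}: π^{-1}(V) = {r, s, t} ∉ τ ✗.
  V = {[q], [r], [s=t]}: π^{-1}(V) = {q, r, s, t} ∈ τ ✓.
Open sets in the quotient: τ_Q = {{}, {[q], [r], [s=t]}} (2 elements).


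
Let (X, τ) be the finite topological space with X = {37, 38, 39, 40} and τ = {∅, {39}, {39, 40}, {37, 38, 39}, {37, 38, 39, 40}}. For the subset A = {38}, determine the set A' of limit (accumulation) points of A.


A' = {37}

For each x ∈ X, list the open sets U ∈ τ with x ∈ U, then check whether U ∩ (A ∖ {x}) ≠ ∅ for every such U.
  x = 37: opens ∋ x are {37, 38, 39}, {37, 38, 39, 40}; each meets A ∖ {37}, so x IS a limit point.
  x = 38: open {37, 38, 39} ∋ x has {37, 38, 39} ∩ (A ∖ {38}) = ∅, so x is NOT a limit point.
  x = 39: open {39} ∋ x has {39} ∩ (A ∖ {39}) = ∅, so x is NOT a limit point.
  x = 40: open {39, 40} ∋ x has {39, 40} ∩ (A ∖ {40}) = ∅, so x is NOT a limit point.
Collecting: A' = {37}.


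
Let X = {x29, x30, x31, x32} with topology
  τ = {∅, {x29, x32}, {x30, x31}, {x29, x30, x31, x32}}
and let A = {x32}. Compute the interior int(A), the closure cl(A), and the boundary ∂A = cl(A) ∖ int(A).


int(A) = ∅, cl(A) = {x29, x32}, ∂A = {x29, x32}.

Closed sets in (X, τ) are complements of opens:
  closed(X, τ) = {∅, {x29, x32}, {x30, x31}, {x29, x30, x31, x32}}.
int(A) = ⋃ {U ∈ τ : U ⊆ A}. Opens contained in A: ∅.
Taking the union of these: int(A) = ∅.
cl(A) = ⋂ {C closed : A ⊆ C}. Closed sets containing A: {x29, x32}, {x29, x30, x31, x32}.
Intersecting these: cl(A) = {x29, x32}.
∂A = cl(A) ∖ int(A) = {x29, x32} ∖ ∅ = {x29, x32}.


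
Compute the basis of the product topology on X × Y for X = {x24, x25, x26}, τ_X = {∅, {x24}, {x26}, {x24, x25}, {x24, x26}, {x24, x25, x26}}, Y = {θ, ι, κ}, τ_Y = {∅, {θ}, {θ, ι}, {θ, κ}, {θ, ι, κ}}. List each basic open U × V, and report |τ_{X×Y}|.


Basis B = {∅ × ∅, {x24} × {θ}, {x26} × {θ}, {x24} × {θ, ι}, {x24} × {θ, κ}, {x24, x25} × {θ}, {x24, x26} × {θ}, {x26} × {θ, ι}, {x26} × {θ, κ}, {x24} × {θ, ι, κ}, {x24, x25, x26} × {θ}, {x26} × {θ, ι, κ}, {x24, x25} × {θ, ι}, {x24, x26} × {θ, ι}, {x24, x25} × {θ, κ}, {x24, x26} × {θ, κ}, {x24, x25} × {θ, ι, κ}, {x24, x26} × {θ, ι, κ}, {x24, x25, x26} × {θ, ι}, {x24, x25, x26} × {θ, κ}, {x24, x25, x26} × {θ, ι, κ}}; |τ_{X×Y}| = 70.

Enumerate products U × V with U ∈ τ_X, V ∈ τ_Y (deduplicated):
  ∅ × ∅ = {} (∅)
  {x24} × {θ} = {(x24,θ)}
  {x26} × {θ} = {(x26,θ)}
  {x24} × {θ, ι} = {(x24,θ), (x24,ι)}
  {x24} × {θ, κ} = {(x24,θ), (x24,κ)}
  {x24, x25} × {θ} = {(x24,θ), (x25,θ)}
  {x24, x26} × {θ} = {(x24,θ), (x26,θ)}
  {x26} × {θ, ι} = {(x26,θ), (x26,ι)}
  {x26} × {θ, κ} = {(x26,θ), (x26,κ)}
  {x24} × {θ, ι, κ} = {(x24,θ), (x24,ι), (x24,κ)}
  {x24, x25, x26} × {θ} = {(x24,θ), (x25,θ), (x26,θ)}
  {x26} × {θ, ι, κ} = {(x26,θ), (x26,ι), (x26,κ)}
  {x24, x25} × {θ, ι} = {(x24,θ), (x24,ι), (x25,θ), (x25,ι)}
  {x24, x26} × {θ, ι} = {(x24,θ), (x24,ι), (x26,θ), (x26,ι)}
  {x24, x25} × {θ, κ} = {(x24,θ), (x24,κ), (x25,θ), (x25,κ)}
  {x24, x26} × {θ, κ} = {(x24,θ), (x24,κ), (x26,θ), (x26,κ)}
  {x24, x25} × {θ, ι, κ} = {(x24,θ), (x24,ι), (x24,κ), (x25,θ), (x25,ι), (x25,κ)}
  {x24, x26} × {θ, ι, κ} = {(x24,θ), (x24,ι), (x24,κ), (x26,θ), (x26,ι), (x26,κ)}
  {x24, x25, x26} × {θ, ι} = {(x24,θ), (x24,ι), (x25,θ), (x25,ι), (x26,θ), (x26,ι)}
  {x24, x25, x26} × {θ, κ} = {(x24,θ), (x24,κ), (x25,θ), (x25,κ), (x26,θ), (x26,κ)}
  {x24, x25, x26} × {θ, ι, κ} = {(x24,θ), (x24,ι), (x24,κ), (x25,θ), (x25,ι), (x25,κ), (x26,θ), (x26,ι), (x26,κ)}
These 21 distinct sets form the basis B.
Close under arbitrary unions to get τ_{X×Y}; counting gives |τ_{X×Y}| = 70.


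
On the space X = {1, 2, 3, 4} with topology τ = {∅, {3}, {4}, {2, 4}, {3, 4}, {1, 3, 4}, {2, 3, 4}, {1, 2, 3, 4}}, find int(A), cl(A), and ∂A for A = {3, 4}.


int(A) = {3, 4}, cl(A) = {1, 2, 3, 4}, ∂A = {1, 2}.

Closed sets in (X, τ) are complements of opens:
  closed(X, τ) = {∅, {1}, {2}, {1, 2}, {1, 3}, {1, 2, 3}, {1, 2, 4}, {1, 2, 3, 4}}.
int(A) = ⋃ {U ∈ τ : U ⊆ A}. Opens contained in A: ∅, {3}, {4}, {3, 4}.
Taking the union of these: int(A) = {3, 4}.
cl(A) = ⋂ {C closed : A ⊆ C}. Closed sets containing A: {1, 2, 3, 4}.
Intersecting these: cl(A) = {1, 2, 3, 4}.
∂A = cl(A) ∖ int(A) = {1, 2, 3, 4} ∖ {3, 4} = {1, 2}.


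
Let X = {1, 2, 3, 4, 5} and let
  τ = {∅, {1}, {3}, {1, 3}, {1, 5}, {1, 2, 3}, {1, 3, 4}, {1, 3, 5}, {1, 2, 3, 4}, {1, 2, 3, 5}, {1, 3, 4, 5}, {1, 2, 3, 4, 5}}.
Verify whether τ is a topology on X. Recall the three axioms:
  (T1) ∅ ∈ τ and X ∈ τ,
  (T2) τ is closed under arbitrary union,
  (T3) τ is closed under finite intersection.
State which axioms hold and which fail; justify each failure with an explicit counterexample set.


τ IS a topology on X.

Axiom (T1): ∅ ∈ τ? Yes; X ∈ τ? Yes.
Axiom (T2/T3): check pairwise unions and intersections of members of τ.
All pairwise intersections and unions checked — each lies in τ. Therefore τ satisfies (T1), (T2), (T3): it IS a topology on X.


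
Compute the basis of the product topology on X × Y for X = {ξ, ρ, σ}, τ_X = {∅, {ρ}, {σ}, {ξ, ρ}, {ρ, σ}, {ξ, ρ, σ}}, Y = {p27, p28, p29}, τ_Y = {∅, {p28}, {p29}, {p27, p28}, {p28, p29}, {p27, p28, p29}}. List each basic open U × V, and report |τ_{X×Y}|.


Basis B = {∅ × ∅, {ρ} × {p28}, {ρ} × {p29}, {σ} × {p28}, {σ} × {p29}, {ξ, ρ} × {p28}, {ξ, ρ} × {p29}, {ρ} × {p27, p28}, {ρ} × {p28, p29}, {ρ, σ} × {p28}, {ρ, σ} × {p29}, {σ} × {p27, p28}, {σ} × {p28, p29}, {ξ, ρ, σ} × {p28}, {ξ, ρ, σ} × {p29}, {ρ} × {p27, p28, p29}, {σ} × {p27, p28, p29}, {ξ, ρ} × {p27, p28}, {ξ, ρ} × {p28, p29}, {ρ, σ} × {p27, p28}, {ρ, σ} × {p28, p29}, {ξ, ρ} × {p27, p28, p29}, {ξ, ρ, σ} × {p27, p28}, {ξ, ρ, σ} × {p28, p29}, {ρ, σ} × {p27, p28, p29}, {ξ, ρ, σ} × {p27, p28, p29}}; |τ_{X×Y}| = 108.

Enumerate products U × V with U ∈ τ_X, V ∈ τ_Y (deduplicated):
  ∅ × ∅ = {} (∅)
  {ρ} × {p28} = {(ρ,p28)}
  {ρ} × {p29} = {(ρ,p29)}
  {σ} × {p28} = {(σ,p28)}
  {σ} × {p29} = {(σ,p29)}
  {ξ, ρ} × {p28} = {(ξ,p28), (ρ,p28)}
  {ξ, ρ} × {p29} = {(ξ,p29), (ρ,p29)}
  {ρ} × {p27, p28} = {(ρ,p27), (ρ,p28)}
  {ρ} × {p28, p29} = {(ρ,p28), (ρ,p29)}
  {ρ, σ} × {p28} = {(ρ,p28), (σ,p28)}
  {ρ, σ} × {p29} = {(ρ,p29), (σ,p29)}
  {σ} × {p27, p28} = {(σ,p27), (σ,p28)}
  {σ} × {p28, p29} = {(σ,p28), (σ,p29)}
  {ξ, ρ, σ} × {p28} = {(ξ,p28), (ρ,p28), (σ,p28)}
  {ξ, ρ, σ} × {p29} = {(ξ,p29), (ρ,p29), (σ,p29)}
  {ρ} × {p27, p28, p29} = {(ρ,p27), (ρ,p28), (ρ,p29)}
  {σ} × {p27, p28, p29} = {(σ,p27), (σ,p28), (σ,p29)}
  {ξ, ρ} × {p27, p28} = {(ξ,p27), (ξ,p28), (ρ,p27), (ρ,p28)}
  {ξ, ρ} × {p28, p29} = {(ξ,p28), (ξ,p29), (ρ,p28), (ρ,p29)}
  {ρ, σ} × {p27, p28} = {(ρ,p27), (ρ,p28), (σ,p27), (σ,p28)}
  {ρ, σ} × {p28, p29} = {(ρ,p28), (ρ,p29), (σ,p28), (σ,p29)}
  {ξ, ρ} × {p27, p28, p29} = {(ξ,p27), (ξ,p28), (ξ,p29), (ρ,p27), (ρ,p28), (ρ,p29)}
  {ξ, ρ, σ} × {p27, p28} = {(ξ,p27), (ξ,p28), (ρ,p27), (ρ,p28), (σ,p27), (σ,p28)}
  {ξ, ρ, σ} × {p28, p29} = {(ξ,p28), (ξ,p29), (ρ,p28), (ρ,p29), (σ,p28), (σ,p29)}
  {ρ, σ} × {p27, p28, p29} = {(ρ,p27), (ρ,p28), (ρ,p29), (σ,p27), (σ,p28), (σ,p29)}
  {ξ, ρ, σ} × {p27, p28, p29} = {(ξ,p27), (ξ,p28), (ξ,p29), (ρ,p27), (ρ,p28), (ρ,p29), (σ,p27), (σ,p28), (σ,p29)}
These 26 distinct sets form the basis B.
Close under arbitrary unions to get τ_{X×Y}; counting gives |τ_{X×Y}| = 108.


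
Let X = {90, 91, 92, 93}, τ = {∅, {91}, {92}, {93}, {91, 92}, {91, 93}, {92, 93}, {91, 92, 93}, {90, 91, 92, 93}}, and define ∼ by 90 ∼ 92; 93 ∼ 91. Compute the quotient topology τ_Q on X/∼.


X/∼ = {[90=92], [91=93]}; |τ_Q| = 3.

Equivalence classes: [90=92], [91=93].
Quotient map π: X → X/∼ sends 90 ↦ [90=92], 91 ↦ [91=93], 92 ↦ [90=92], 93 ↦ [91=93].
For each subset V ⊆ X/∼, compute π^{-1}(V) ⊆ X and check whether π^{-1}(V) ∈ τ. V is open in τ_Q iff π^{-1}(V) ∈ τ.
  V = {}: π^{-1}(V) = ∅ ∈ τ ✓.
  V = {[90=92]}: π^{-1}(V) = {90, 92} ∉ τ ✗.
  V = {[91=93]}: π^{-1}(V) = {91, 93} ∈ τ ✓.
  V = {[90=92], [91=93]}: π^{-1}(V) = {90, 91, 92, 93} ∈ τ ✓.
Open sets in the quotient: τ_Q = {{}, {[91=93]}, {[90=92], [91=93]}} (3 elements).


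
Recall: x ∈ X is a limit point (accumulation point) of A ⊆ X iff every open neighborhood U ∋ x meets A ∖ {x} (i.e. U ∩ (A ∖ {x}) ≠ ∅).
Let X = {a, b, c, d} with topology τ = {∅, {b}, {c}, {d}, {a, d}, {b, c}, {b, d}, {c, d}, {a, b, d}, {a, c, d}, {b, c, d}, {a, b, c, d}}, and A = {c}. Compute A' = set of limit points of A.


A' = ∅

For each x ∈ X, list the open sets U ∈ τ with x ∈ U, then check whether U ∩ (A ∖ {x}) ≠ ∅ for every such U.
  x = a: open {a, d} ∋ x has {a, d} ∩ (A ∖ {a}) = ∅, so x is NOT a limit point.
  x = b: open {b} ∋ x has {b} ∩ (A ∖ {b}) = ∅, so x is NOT a limit point.
  x = c: open {c} ∋ x has {c} ∩ (A ∖ {c}) = ∅, so x is NOT a limit point.
  x = d: open {d} ∋ x has {d} ∩ (A ∖ {d}) = ∅, so x is NOT a limit point.
Collecting: A' = ∅.


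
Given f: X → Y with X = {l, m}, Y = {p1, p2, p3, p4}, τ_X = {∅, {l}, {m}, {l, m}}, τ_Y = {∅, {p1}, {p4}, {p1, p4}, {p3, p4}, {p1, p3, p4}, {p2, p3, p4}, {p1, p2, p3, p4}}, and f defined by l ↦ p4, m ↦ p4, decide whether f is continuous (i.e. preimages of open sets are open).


f IS continuous.

Compute f^{-1}(U) for each U ∈ τ_Y:
  U = ∅: f^{-1}(U) = ∅ ∈ τ_X ✓.
  U = {p1}: f^{-1}(U) = ∅ ∈ τ_X ✓.
  U = {p4}: f^{-1}(U) = {l, m} ∈ τ_X ✓.
  U = {p1, p4}: f^{-1}(U) = {l, m} ∈ τ_X ✓.
  U = {p3, p4}: f^{-1}(U) = {l, m} ∈ τ_X ✓.
  U = {p1, p3, p4}: f^{-1}(U) = {l, m} ∈ τ_X ✓.
  U = {p2, p3, p4}: f^{-1}(U) = {l, m} ∈ τ_X ✓.
  U = {p1, p2, p3, p4}: f^{-1}(U) = {l, m} ∈ τ_X ✓.
Every preimage lies in τ_X, so f IS continuous.


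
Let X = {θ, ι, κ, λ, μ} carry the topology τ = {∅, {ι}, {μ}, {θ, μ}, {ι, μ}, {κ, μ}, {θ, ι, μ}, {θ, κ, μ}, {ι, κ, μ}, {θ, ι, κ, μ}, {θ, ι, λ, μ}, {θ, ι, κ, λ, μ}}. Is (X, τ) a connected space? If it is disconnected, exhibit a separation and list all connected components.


(X, τ) is connected.

Find clopen sets (U ∈ τ with X ∖ U ∈ τ):
  U = ∅, X ∖ U = {θ, ι, κ, λ, μ} — both open, so U is clopen.
  U = {θ, ι, κ, λ, μ}, X ∖ U = ∅ — both open, so U is clopen.
Only trivial clopens (∅ and X) exist, so (X, τ) is connected.
Compute connected components by grouping points that agree on all clopens:
  component: {θ, ι, κ, λ, μ}


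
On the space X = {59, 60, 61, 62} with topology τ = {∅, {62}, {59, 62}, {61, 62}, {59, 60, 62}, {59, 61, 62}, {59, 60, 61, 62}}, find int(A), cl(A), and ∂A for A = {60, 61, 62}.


int(A) = {61, 62}, cl(A) = {59, 60, 61, 62}, ∂A = {59, 60}.

Closed sets in (X, τ) are complements of opens:
  closed(X, τ) = {∅, {60}, {61}, {59, 60}, {60, 61}, {59, 60, 61}, {59, 60, 61, 62}}.
int(A) = ⋃ {U ∈ τ : U ⊆ A}. Opens contained in A: ∅, {62}, {61, 62}.
Taking the union of these: int(A) = {61, 62}.
cl(A) = ⋂ {C closed : A ⊆ C}. Closed sets containing A: {59, 60, 61, 62}.
Intersecting these: cl(A) = {59, 60, 61, 62}.
∂A = cl(A) ∖ int(A) = {59, 60, 61, 62} ∖ {61, 62} = {59, 60}.


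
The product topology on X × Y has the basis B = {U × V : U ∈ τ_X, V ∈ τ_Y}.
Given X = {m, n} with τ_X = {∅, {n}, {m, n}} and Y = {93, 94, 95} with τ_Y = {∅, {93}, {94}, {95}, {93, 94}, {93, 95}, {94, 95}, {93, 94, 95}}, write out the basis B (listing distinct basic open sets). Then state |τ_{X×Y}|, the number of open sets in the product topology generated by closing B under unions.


Basis B = {∅ × ∅, {n} × {93}, {n} × {94}, {n} × {95}, {m, n} × {93}, {m, n} × {94}, {m, n} × {95}, {n} × {93, 94}, {n} × {93, 95}, {n} × {94, 95}, {n} × {93, 94, 95}, {m, n} × {93, 94}, {m, n} × {93, 95}, {m, n} × {94, 95}, {m, n} × {93, 94, 95}}; |τ_{X×Y}| = 27.

Enumerate products U × V with U ∈ τ_X, V ∈ τ_Y (deduplicated):
  ∅ × ∅ = {} (∅)
  {n} × {93} = {(n,93)}
  {n} × {94} = {(n,94)}
  {n} × {95} = {(n,95)}
  {m, n} × {93} = {(m,93), (n,93)}
  {m, n} × {94} = {(m,94), (n,94)}
  {m, n} × {95} = {(m,95), (n,95)}
  {n} × {93, 94} = {(n,93), (n,94)}
  {n} × {93, 95} = {(n,93), (n,95)}
  {n} × {94, 95} = {(n,94), (n,95)}
  {n} × {93, 94, 95} = {(n,93), (n,94), (n,95)}
  {m, n} × {93, 94} = {(m,93), (m,94), (n,93), (n,94)}
  {m, n} × {93, 95} = {(m,93), (m,95), (n,93), (n,95)}
  {m, n} × {94, 95} = {(m,94), (m,95), (n,94), (n,95)}
  {m, n} × {93, 94, 95} = {(m,93), (m,94), (m,95), (n,93), (n,94), (n,95)}
These 15 distinct sets form the basis B.
Close under arbitrary unions to get τ_{X×Y}; counting gives |τ_{X×Y}| = 27.


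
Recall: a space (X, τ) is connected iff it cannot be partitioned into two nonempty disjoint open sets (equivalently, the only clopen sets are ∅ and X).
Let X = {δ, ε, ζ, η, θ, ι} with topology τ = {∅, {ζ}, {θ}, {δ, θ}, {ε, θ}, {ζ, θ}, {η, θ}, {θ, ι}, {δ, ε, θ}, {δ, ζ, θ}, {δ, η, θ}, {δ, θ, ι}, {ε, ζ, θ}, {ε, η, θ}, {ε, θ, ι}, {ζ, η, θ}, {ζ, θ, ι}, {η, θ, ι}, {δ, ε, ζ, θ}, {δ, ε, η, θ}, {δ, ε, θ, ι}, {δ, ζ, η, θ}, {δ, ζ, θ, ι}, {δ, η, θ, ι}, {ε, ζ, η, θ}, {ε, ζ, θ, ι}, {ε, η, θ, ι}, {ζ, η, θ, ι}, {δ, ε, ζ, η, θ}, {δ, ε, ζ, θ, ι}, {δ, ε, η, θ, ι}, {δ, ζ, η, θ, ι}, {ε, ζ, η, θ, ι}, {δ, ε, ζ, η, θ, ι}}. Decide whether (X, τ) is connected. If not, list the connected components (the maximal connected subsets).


(X, τ) is disconnected; components = [{ζ}, {δ, ε, η, θ, ι}].

Find clopen sets (U ∈ τ with X ∖ U ∈ τ):
  U = ∅, X ∖ U = {δ, ε, ζ, η, θ, ι} — both open, so U is clopen.
  U = {ζ}, X ∖ U = {δ, ε, η, θ, ι} — both open, so U is clopen.
  U = {δ, ε, η, θ, ι}, X ∖ U = {ζ} — both open, so U is clopen.
  U = {δ, ε, ζ, η, θ, ι}, X ∖ U = ∅ — both open, so U is clopen.
Nontrivial clopen(s) exist: e.g. {δ, ε, η, θ, ι}. So (X, τ) is disconnected.
Compute connected components by grouping points that agree on all clopens:
  component: {ζ}
  component: {δ, ε, η, θ, ι}


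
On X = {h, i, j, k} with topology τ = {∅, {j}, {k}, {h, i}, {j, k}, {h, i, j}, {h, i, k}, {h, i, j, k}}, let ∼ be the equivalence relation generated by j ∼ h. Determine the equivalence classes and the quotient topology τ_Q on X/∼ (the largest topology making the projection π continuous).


X/∼ = {[h=j], [i], [k]}; |τ_Q| = 4.

Equivalence classes: [h=j], [i], [k].
Quotient map π: X → X/∼ sends h ↦ [h=j], i ↦ [i], j ↦ [h=j], k ↦ [k].
For each subset V ⊆ X/∼, compute π^{-1}(V) ⊆ X and check whether π^{-1}(V) ∈ τ. V is open in τ_Q iff π^{-1}(V) ∈ τ.
  V = {}: π^{-1}(V) = ∅ ∈ τ ✓.
  V = {[h=j]}: π^{-1}(V) = {h, j} ∉ τ ✗.
  V = {[i]}: π^{-1}(V) = {i} ∉ τ ✗.
  V = {[h=j], [i]}: π^{-1}(V) = {h, i, j} ∈ τ ✓.
  V = {[k]}: π^{-1}(V) = {k} ∈ τ ✓.
  V = {[h=j], [k]}: π^{-1}(V) = {h, j, k} ∉ τ ✗.
  V = {[i], [k]}: π^{-1}(V) = {i, k} ∉ τ ✗.
  V = {[h=j], [i], [k]}: π^{-1}(V) = {h, i, j, k} ∈ τ ✓.
Open sets in the quotient: τ_Q = {{}, {[h=j], [i]}, {[k]}, {[h=j], [i], [k]}} (4 elements).


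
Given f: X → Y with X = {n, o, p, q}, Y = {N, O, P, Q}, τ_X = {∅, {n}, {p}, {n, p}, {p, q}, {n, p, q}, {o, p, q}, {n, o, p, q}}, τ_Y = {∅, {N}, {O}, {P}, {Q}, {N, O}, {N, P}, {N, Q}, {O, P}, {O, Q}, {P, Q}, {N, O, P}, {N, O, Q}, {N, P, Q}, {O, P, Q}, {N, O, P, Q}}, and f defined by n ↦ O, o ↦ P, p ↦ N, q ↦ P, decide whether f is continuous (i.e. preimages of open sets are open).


f is NOT continuous.

Compute f^{-1}(U) for each U ∈ τ_Y:
  U = ∅: f^{-1}(U) = ∅ ∈ τ_X ✓.
  U = {N}: f^{-1}(U) = {p} ∈ τ_X ✓.
  U = {O}: f^{-1}(U) = {n} ∈ τ_X ✓.
  U = {P}: f^{-1}(U) = {o, q} ∉ τ_X ✗.
  U = {Q}: f^{-1}(U) = ∅ ∈ τ_X ✓.
  U = {N, O}: f^{-1}(U) = {n, p} ∈ τ_X ✓.
  U = {N, P}: f^{-1}(U) = {o, p, q} ∈ τ_X ✓.
  U = {N, Q}: f^{-1}(U) = {p} ∈ τ_X ✓.
  U = {O, P}: f^{-1}(U) = {n, o, q} ∉ τ_X ✗.
  U = {O, Q}: f^{-1}(U) = {n} ∈ τ_X ✓.
  U = {P, Q}: f^{-1}(U) = {o, q} ∉ τ_X ✗.
  U = {N, O, P}: f^{-1}(U) = {n, o, p, q} ∈ τ_X ✓.
  U = {N, O, Q}: f^{-1}(U) = {n, p} ∈ τ_X ✓.
  U = {N, P, Q}: f^{-1}(U) = {o, p, q} ∈ τ_X ✓.
  U = {O, P, Q}: f^{-1}(U) = {n, o, q} ∉ τ_X ✗.
  U = {N, O, P, Q}: f^{-1}(U) = {n, o, p, q} ∈ τ_X ✓.
Found U = {P} with f^{-1}(U) = {o, q} not in τ_X. Therefore f is NOT continuous.
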